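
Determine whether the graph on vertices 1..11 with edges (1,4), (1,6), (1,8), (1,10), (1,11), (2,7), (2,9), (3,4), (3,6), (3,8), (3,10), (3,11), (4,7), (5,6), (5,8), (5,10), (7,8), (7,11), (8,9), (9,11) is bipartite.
Yes. Partition: {1, 3, 5, 7, 9}, {2, 4, 6, 8, 10, 11}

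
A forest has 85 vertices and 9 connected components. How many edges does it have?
76 (Each of the 9 component trees on V_i vertices has V_i - 1 edges; summing gives V - C = 85 - 9 = 76)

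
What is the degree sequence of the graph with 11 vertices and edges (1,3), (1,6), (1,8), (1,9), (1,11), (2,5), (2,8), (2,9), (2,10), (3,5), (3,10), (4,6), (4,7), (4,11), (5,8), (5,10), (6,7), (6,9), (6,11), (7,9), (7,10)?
[5, 5, 4, 4, 4, 4, 4, 3, 3, 3, 3] (degrees: deg(1)=5, deg(2)=4, deg(3)=3, deg(4)=3, deg(5)=4, deg(6)=5, deg(7)=4, deg(8)=3, deg(9)=4, deg(10)=4, deg(11)=3)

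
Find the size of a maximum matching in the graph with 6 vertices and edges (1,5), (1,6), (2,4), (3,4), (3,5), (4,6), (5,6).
3 (matching: (1,6), (2,4), (3,5); upper bound floor(n/2) = floor(6/2) = 3)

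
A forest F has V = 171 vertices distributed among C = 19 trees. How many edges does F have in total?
152 (Each of the 19 component trees on V_i vertices has V_i - 1 edges; summing gives V - C = 171 - 19 = 152)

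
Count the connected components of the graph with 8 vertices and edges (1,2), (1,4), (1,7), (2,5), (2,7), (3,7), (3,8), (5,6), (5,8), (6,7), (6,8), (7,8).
1 (components: {1, 2, 3, 4, 5, 6, 7, 8})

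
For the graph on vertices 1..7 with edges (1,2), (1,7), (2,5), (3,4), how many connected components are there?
3 (components: {1, 2, 5, 7}, {3, 4}, {6})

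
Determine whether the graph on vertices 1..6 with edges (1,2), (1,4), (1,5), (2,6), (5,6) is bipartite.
Yes. Partition: {1, 3, 6}, {2, 4, 5}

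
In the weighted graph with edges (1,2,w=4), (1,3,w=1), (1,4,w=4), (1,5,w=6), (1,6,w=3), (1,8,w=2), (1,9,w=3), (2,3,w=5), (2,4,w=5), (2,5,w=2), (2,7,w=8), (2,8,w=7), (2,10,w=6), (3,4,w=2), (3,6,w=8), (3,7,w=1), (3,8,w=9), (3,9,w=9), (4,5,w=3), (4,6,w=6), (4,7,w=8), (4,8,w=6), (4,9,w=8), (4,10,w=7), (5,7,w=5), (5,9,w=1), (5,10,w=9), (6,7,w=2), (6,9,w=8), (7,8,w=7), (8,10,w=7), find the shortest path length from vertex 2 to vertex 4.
5 (path: 2 -> 4; weights 5 = 5)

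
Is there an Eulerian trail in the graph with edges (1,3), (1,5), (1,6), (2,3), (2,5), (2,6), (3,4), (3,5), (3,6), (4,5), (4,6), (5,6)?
No (6 vertices have odd degree: {1, 2, 3, 4, 5, 6}; Eulerian path requires 0 or 2)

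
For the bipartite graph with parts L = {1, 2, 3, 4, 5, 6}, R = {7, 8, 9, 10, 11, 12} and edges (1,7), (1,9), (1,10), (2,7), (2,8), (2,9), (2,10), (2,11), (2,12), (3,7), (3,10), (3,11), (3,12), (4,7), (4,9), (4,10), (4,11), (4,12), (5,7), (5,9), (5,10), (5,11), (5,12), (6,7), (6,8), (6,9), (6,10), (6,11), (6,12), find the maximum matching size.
6 (matching: (1,10), (2,12), (3,11), (4,9), (5,7), (6,8); upper bound min(|L|,|R|) = min(6,6) = 6)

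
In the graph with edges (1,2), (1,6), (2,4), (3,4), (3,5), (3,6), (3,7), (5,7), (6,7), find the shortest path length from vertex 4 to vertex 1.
2 (path: 4 -> 2 -> 1, 2 edges)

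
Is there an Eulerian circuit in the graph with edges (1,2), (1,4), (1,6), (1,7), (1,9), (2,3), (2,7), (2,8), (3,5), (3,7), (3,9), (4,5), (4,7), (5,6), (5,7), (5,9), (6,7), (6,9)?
No (4 vertices have odd degree: {1, 4, 5, 8}; Eulerian circuit requires 0)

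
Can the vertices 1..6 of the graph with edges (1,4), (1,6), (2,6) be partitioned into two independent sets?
Yes. Partition: {1, 2, 3, 5}, {4, 6}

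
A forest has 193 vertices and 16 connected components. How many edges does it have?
177 (Each of the 16 component trees on V_i vertices has V_i - 1 edges; summing gives V - C = 193 - 16 = 177)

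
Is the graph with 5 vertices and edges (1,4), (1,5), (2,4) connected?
No, it has 2 components: {1, 2, 4, 5}, {3}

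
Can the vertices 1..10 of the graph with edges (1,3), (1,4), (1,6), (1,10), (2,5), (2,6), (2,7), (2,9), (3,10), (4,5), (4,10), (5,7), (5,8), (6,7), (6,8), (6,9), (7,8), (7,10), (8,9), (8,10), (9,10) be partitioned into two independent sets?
No (odd cycle of length 3: 3 -> 1 -> 10 -> 3)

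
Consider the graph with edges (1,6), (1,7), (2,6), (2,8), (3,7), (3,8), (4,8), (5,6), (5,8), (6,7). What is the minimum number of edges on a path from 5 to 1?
2 (path: 5 -> 6 -> 1, 2 edges)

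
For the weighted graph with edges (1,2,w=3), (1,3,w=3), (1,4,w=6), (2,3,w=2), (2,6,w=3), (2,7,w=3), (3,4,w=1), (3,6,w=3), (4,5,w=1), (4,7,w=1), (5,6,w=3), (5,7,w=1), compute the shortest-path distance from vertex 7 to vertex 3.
2 (path: 7 -> 4 -> 3; weights 1 + 1 = 2)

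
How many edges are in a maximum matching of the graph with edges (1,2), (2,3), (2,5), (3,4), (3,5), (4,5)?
2 (matching: (2,5), (3,4); upper bound floor(n/2) = floor(5/2) = 2)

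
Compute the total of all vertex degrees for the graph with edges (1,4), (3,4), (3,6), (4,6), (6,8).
10 (handshake: sum of degrees = 2|E| = 2 x 5 = 10)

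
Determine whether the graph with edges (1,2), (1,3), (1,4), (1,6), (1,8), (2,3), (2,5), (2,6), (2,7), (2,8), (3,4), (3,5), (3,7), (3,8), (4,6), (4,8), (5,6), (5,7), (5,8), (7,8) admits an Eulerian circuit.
No (2 vertices have odd degree: {1, 5}; Eulerian circuit requires 0)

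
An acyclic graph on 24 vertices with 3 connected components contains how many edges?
21 (Each of the 3 component trees on V_i vertices has V_i - 1 edges; summing gives V - C = 24 - 3 = 21)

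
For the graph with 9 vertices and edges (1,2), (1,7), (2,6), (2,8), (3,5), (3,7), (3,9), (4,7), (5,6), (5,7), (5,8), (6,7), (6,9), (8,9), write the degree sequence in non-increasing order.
[5, 4, 4, 3, 3, 3, 3, 2, 1] (degrees: deg(1)=2, deg(2)=3, deg(3)=3, deg(4)=1, deg(5)=4, deg(6)=4, deg(7)=5, deg(8)=3, deg(9)=3)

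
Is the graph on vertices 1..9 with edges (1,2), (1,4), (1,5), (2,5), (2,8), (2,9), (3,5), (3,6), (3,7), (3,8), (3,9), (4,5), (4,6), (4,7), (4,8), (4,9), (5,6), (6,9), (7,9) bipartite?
No (odd cycle of length 3: 5 -> 1 -> 2 -> 5)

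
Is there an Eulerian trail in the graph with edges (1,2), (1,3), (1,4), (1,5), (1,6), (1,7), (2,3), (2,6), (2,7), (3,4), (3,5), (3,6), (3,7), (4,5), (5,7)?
Yes (the graph is connected and exactly 2 vertices have odd degree: {4, 6}; any Eulerian path must start and end at those)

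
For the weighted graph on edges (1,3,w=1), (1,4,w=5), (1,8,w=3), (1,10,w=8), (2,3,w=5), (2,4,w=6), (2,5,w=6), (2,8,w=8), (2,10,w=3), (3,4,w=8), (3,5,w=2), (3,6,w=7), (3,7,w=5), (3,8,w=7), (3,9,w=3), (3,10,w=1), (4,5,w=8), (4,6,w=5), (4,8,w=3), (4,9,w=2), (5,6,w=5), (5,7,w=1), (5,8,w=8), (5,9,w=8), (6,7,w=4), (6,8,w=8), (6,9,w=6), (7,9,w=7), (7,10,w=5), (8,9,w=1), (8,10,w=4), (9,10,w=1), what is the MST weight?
16 (MST edges: (1,3,w=1), (2,10,w=3), (3,5,w=2), (3,10,w=1), (4,9,w=2), (5,7,w=1), (6,7,w=4), (8,9,w=1), (9,10,w=1); sum of weights 1 + 3 + 2 + 1 + 2 + 1 + 4 + 1 + 1 = 16)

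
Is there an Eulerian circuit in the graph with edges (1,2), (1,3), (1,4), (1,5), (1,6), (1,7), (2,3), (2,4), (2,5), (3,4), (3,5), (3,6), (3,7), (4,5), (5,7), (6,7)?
No (2 vertices have odd degree: {5, 6}; Eulerian circuit requires 0)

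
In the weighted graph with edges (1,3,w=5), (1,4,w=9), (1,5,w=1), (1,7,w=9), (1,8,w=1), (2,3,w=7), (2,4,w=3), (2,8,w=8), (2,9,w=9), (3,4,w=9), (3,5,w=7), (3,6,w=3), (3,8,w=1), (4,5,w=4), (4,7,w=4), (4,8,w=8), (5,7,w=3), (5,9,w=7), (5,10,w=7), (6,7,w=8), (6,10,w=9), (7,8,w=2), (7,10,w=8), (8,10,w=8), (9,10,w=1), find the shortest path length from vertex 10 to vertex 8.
8 (path: 10 -> 8; weights 8 = 8)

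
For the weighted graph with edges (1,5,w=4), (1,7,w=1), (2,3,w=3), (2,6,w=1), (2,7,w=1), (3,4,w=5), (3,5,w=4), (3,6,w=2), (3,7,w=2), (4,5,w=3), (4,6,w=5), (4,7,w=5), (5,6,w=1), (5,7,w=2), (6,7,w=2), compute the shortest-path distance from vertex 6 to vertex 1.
3 (path: 6 -> 7 -> 1; weights 2 + 1 = 3)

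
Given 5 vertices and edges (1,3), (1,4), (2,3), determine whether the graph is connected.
No, it has 2 components: {1, 2, 3, 4}, {5}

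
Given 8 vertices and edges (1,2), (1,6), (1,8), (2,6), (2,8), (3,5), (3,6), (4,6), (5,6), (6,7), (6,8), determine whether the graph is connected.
Yes (BFS from 1 visits [1, 2, 6, 8, 3, 4, 5, 7] — all 8 vertices reached)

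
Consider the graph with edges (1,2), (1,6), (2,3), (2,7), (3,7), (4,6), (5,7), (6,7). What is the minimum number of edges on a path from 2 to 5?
2 (path: 2 -> 7 -> 5, 2 edges)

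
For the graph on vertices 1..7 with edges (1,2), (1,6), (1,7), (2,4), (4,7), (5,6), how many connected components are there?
2 (components: {1, 2, 4, 5, 6, 7}, {3})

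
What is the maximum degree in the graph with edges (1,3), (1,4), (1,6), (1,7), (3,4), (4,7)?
4 (attained at vertex 1)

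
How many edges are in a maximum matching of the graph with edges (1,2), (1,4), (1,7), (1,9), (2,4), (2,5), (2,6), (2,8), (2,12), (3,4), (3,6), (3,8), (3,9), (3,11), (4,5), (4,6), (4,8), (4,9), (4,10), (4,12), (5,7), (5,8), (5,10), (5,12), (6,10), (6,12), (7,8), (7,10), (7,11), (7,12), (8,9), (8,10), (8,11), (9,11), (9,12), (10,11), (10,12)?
6 (matching: (1,9), (2,8), (3,6), (4,12), (5,7), (10,11); upper bound floor(n/2) = floor(12/2) = 6)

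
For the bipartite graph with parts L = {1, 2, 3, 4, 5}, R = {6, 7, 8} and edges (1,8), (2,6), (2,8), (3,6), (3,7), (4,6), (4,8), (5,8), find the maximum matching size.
3 (matching: (1,8), (2,6), (3,7); upper bound min(|L|,|R|) = min(5,3) = 3)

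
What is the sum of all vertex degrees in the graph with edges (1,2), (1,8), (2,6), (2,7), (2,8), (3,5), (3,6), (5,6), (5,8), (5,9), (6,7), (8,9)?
24 (handshake: sum of degrees = 2|E| = 2 x 12 = 24)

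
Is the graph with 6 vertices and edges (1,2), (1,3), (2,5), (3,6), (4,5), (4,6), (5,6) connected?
Yes (BFS from 1 visits [1, 2, 3, 5, 6, 4] — all 6 vertices reached)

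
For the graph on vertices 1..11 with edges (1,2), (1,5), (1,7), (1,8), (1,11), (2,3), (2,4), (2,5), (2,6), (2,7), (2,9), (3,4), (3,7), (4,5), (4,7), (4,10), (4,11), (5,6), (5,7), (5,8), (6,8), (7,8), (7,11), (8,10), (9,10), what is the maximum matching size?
5 (matching: (1,8), (2,6), (4,5), (7,11), (9,10); upper bound floor(n/2) = floor(11/2) = 5)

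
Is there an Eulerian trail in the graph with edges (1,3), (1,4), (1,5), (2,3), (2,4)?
Yes (the graph is connected and exactly 2 vertices have odd degree: {1, 5}; any Eulerian path must start and end at those)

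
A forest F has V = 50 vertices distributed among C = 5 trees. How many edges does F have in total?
45 (Each of the 5 component trees on V_i vertices has V_i - 1 edges; summing gives V - C = 50 - 5 = 45)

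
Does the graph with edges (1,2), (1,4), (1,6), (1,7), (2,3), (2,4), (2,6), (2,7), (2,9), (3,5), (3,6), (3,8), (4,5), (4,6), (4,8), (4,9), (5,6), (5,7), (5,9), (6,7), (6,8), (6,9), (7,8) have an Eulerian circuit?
No (2 vertices have odd degree: {5, 7}; Eulerian circuit requires 0)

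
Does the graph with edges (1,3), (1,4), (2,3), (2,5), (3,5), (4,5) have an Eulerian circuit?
No (2 vertices have odd degree: {3, 5}; Eulerian circuit requires 0)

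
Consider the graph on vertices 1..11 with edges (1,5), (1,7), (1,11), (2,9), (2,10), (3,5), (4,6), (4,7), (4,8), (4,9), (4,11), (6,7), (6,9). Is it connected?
Yes (BFS from 1 visits [1, 5, 7, 11, 3, 4, 6, 8, 9, 2, 10] — all 11 vertices reached)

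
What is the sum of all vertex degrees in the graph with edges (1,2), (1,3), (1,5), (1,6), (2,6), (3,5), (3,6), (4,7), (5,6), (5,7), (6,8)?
22 (handshake: sum of degrees = 2|E| = 2 x 11 = 22)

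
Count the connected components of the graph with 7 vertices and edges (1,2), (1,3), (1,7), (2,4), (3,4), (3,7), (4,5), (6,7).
1 (components: {1, 2, 3, 4, 5, 6, 7})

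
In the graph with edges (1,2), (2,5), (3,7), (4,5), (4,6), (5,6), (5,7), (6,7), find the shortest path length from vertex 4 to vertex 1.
3 (path: 4 -> 5 -> 2 -> 1, 3 edges)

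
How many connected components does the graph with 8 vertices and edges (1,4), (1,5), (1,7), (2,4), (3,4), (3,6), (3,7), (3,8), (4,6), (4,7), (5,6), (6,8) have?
1 (components: {1, 2, 3, 4, 5, 6, 7, 8})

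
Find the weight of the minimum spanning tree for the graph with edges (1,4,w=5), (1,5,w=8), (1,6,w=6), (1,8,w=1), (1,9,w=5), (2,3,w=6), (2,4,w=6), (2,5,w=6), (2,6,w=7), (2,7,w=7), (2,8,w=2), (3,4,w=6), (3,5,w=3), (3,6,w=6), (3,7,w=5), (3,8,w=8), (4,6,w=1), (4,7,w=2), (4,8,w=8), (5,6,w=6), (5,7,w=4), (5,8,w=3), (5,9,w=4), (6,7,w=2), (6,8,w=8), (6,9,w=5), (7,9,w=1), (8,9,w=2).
15 (MST edges: (1,8,w=1), (2,8,w=2), (3,5,w=3), (4,6,w=1), (4,7,w=2), (5,8,w=3), (7,9,w=1), (8,9,w=2); sum of weights 1 + 2 + 3 + 1 + 2 + 3 + 1 + 2 = 15)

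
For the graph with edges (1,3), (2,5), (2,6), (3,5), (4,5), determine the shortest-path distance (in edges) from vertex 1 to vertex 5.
2 (path: 1 -> 3 -> 5, 2 edges)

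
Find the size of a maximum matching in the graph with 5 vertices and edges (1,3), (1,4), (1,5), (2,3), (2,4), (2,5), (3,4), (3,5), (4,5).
2 (matching: (2,4), (3,5); upper bound floor(n/2) = floor(5/2) = 2)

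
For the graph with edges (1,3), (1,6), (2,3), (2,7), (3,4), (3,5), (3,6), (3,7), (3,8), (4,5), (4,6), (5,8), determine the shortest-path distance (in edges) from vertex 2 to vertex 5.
2 (path: 2 -> 3 -> 5, 2 edges)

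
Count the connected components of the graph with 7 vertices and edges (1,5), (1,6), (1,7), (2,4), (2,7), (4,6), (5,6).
2 (components: {1, 2, 4, 5, 6, 7}, {3})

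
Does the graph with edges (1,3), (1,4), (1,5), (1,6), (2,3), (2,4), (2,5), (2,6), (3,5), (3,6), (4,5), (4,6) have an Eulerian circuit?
Yes (the graph is connected and all 6 vertices have even degree)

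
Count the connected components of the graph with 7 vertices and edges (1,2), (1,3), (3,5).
4 (components: {1, 2, 3, 5}, {4}, {6}, {7})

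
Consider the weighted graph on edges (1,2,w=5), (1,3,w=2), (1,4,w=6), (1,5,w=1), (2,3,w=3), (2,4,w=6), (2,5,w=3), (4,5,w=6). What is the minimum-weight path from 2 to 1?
4 (path: 2 -> 5 -> 1; weights 3 + 1 = 4)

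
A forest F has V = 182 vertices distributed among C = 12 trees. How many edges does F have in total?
170 (Each of the 12 component trees on V_i vertices has V_i - 1 edges; summing gives V - C = 182 - 12 = 170)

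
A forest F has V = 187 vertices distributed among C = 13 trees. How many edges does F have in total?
174 (Each of the 13 component trees on V_i vertices has V_i - 1 edges; summing gives V - C = 187 - 13 = 174)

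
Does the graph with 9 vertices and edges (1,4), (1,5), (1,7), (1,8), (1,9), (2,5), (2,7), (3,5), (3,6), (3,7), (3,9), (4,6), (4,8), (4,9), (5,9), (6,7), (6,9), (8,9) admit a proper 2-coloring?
No (odd cycle of length 3: 5 -> 1 -> 9 -> 5)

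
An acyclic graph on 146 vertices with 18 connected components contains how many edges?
128 (Each of the 18 component trees on V_i vertices has V_i - 1 edges; summing gives V - C = 146 - 18 = 128)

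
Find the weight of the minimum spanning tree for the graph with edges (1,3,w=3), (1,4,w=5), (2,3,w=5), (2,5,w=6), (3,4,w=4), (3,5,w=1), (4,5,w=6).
13 (MST edges: (1,3,w=3), (2,3,w=5), (3,4,w=4), (3,5,w=1); sum of weights 3 + 5 + 4 + 1 = 13)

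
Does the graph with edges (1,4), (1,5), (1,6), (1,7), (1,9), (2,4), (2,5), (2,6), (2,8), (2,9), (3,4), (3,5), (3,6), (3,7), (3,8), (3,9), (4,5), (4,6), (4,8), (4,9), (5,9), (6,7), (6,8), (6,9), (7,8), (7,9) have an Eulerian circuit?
No (8 vertices have odd degree: {1, 2, 4, 5, 6, 7, 8, 9}; Eulerian circuit requires 0)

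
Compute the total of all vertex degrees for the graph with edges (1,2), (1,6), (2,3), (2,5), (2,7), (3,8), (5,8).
14 (handshake: sum of degrees = 2|E| = 2 x 7 = 14)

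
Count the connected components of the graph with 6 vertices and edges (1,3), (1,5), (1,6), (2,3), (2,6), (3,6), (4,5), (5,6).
1 (components: {1, 2, 3, 4, 5, 6})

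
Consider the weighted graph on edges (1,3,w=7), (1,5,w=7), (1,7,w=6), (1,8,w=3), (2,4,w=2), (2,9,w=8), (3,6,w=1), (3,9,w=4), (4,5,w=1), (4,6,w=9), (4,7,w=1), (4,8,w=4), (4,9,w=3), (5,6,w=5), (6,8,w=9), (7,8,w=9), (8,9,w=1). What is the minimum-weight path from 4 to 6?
6 (path: 4 -> 5 -> 6; weights 1 + 5 = 6)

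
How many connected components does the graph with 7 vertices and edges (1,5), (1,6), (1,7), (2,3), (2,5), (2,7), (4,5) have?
1 (components: {1, 2, 3, 4, 5, 6, 7})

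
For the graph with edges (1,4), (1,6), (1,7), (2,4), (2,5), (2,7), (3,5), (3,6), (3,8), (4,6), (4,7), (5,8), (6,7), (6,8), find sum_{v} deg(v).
28 (handshake: sum of degrees = 2|E| = 2 x 14 = 28)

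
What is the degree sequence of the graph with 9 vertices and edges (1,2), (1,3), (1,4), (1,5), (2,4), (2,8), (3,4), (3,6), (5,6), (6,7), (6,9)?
[4, 4, 3, 3, 3, 2, 1, 1, 1] (degrees: deg(1)=4, deg(2)=3, deg(3)=3, deg(4)=3, deg(5)=2, deg(6)=4, deg(7)=1, deg(8)=1, deg(9)=1)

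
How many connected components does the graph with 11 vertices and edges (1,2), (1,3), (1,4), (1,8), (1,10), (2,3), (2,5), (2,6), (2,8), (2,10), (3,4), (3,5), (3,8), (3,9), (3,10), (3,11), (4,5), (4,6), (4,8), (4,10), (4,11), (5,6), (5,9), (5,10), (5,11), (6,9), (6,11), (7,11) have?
1 (components: {1, 2, 3, 4, 5, 6, 7, 8, 9, 10, 11})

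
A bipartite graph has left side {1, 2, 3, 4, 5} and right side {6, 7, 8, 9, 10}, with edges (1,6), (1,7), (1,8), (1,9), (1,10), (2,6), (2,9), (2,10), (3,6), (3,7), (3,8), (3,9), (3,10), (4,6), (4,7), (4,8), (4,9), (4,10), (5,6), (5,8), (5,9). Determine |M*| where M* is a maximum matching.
5 (matching: (1,10), (2,9), (3,8), (4,7), (5,6); upper bound min(|L|,|R|) = min(5,5) = 5)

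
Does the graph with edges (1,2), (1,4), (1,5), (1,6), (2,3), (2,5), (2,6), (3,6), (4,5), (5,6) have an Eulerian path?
Yes — and in fact it has an Eulerian circuit (the graph is connected and all 6 vertices have even degree)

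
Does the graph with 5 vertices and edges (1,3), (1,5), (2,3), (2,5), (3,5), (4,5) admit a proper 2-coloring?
No (odd cycle of length 3: 5 -> 1 -> 3 -> 5)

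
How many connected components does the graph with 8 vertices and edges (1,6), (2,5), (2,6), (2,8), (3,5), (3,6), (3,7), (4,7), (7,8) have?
1 (components: {1, 2, 3, 4, 5, 6, 7, 8})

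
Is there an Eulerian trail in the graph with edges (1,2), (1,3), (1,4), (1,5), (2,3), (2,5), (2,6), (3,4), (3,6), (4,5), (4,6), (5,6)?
Yes — and in fact it has an Eulerian circuit (the graph is connected and all 6 vertices have even degree)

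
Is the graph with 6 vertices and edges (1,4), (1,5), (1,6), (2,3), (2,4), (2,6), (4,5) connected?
Yes (BFS from 1 visits [1, 4, 5, 6, 2, 3] — all 6 vertices reached)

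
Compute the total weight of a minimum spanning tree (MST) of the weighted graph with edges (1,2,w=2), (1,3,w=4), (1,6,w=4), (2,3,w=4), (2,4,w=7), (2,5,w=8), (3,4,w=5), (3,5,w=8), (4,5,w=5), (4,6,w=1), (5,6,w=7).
16 (MST edges: (1,2,w=2), (1,3,w=4), (1,6,w=4), (4,5,w=5), (4,6,w=1); sum of weights 2 + 4 + 4 + 5 + 1 = 16)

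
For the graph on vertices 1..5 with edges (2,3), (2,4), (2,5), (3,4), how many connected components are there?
2 (components: {1}, {2, 3, 4, 5})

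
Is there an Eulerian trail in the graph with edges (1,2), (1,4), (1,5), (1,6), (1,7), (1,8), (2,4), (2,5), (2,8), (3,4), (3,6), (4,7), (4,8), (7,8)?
Yes (the graph is connected and exactly 2 vertices have odd degree: {4, 7}; any Eulerian path must start and end at those)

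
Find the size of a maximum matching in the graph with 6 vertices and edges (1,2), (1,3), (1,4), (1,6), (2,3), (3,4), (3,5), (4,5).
3 (matching: (1,6), (2,3), (4,5); upper bound floor(n/2) = floor(6/2) = 3)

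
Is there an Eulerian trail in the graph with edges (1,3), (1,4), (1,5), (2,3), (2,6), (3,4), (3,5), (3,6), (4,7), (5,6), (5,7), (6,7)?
No (4 vertices have odd degree: {1, 3, 4, 7}; Eulerian path requires 0 or 2)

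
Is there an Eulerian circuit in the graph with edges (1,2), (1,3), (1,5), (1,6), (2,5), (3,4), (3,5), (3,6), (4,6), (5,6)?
Yes (the graph is connected and all 6 vertices have even degree)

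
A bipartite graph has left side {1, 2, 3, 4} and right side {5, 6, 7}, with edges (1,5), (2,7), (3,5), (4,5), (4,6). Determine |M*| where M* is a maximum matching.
3 (matching: (1,5), (2,7), (4,6); upper bound min(|L|,|R|) = min(4,3) = 3)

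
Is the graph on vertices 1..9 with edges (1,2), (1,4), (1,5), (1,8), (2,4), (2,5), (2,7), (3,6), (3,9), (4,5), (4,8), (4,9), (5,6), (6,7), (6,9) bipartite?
No (odd cycle of length 3: 5 -> 1 -> 2 -> 5)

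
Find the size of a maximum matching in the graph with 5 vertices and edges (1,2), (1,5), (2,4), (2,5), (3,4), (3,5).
2 (matching: (2,5), (3,4); upper bound floor(n/2) = floor(5/2) = 2)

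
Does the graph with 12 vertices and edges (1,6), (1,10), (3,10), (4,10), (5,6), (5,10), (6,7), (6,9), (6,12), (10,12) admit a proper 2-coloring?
Yes. Partition: {1, 2, 3, 4, 5, 7, 8, 9, 11, 12}, {6, 10}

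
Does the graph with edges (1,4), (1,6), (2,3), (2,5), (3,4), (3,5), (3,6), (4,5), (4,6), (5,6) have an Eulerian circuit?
Yes (the graph is connected and all 6 vertices have even degree)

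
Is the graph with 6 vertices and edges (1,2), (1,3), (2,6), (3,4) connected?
No, it has 2 components: {1, 2, 3, 4, 6}, {5}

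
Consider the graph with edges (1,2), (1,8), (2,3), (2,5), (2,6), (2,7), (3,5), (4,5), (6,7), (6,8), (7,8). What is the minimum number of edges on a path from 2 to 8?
2 (path: 2 -> 6 -> 8, 2 edges)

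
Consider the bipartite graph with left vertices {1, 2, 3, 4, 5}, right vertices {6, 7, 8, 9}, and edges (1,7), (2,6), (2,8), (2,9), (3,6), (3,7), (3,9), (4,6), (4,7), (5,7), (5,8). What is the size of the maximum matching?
4 (matching: (1,7), (2,9), (3,6), (5,8); upper bound min(|L|,|R|) = min(5,4) = 4)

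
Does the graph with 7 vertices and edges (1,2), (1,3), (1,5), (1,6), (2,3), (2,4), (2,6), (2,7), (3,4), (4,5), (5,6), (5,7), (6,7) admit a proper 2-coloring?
No (odd cycle of length 3: 3 -> 1 -> 2 -> 3)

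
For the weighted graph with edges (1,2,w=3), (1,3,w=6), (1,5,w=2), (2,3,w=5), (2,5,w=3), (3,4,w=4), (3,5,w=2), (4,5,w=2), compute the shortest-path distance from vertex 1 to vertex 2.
3 (path: 1 -> 2; weights 3 = 3)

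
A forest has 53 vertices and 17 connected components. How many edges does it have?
36 (Each of the 17 component trees on V_i vertices has V_i - 1 edges; summing gives V - C = 53 - 17 = 36)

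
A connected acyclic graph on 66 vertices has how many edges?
65 (A tree on V vertices has V - 1 edges, so 66 - 1 = 65)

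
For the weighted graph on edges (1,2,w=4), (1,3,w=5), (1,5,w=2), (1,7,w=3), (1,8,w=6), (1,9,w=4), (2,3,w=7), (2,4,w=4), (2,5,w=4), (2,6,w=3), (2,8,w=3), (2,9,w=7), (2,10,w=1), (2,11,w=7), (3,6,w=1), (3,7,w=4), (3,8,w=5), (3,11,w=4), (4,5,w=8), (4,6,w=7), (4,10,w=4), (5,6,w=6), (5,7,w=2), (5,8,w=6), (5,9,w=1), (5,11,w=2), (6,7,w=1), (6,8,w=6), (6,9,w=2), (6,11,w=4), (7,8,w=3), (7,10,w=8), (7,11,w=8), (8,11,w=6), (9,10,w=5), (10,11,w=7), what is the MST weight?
20 (MST edges: (1,5,w=2), (2,4,w=4), (2,6,w=3), (2,8,w=3), (2,10,w=1), (3,6,w=1), (5,7,w=2), (5,9,w=1), (5,11,w=2), (6,7,w=1); sum of weights 2 + 4 + 3 + 3 + 1 + 1 + 2 + 1 + 2 + 1 = 20)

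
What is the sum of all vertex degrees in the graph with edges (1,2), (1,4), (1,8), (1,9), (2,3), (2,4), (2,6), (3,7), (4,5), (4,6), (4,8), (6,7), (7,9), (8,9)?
28 (handshake: sum of degrees = 2|E| = 2 x 14 = 28)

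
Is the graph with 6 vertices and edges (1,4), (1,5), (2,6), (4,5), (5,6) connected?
No, it has 2 components: {1, 2, 4, 5, 6}, {3}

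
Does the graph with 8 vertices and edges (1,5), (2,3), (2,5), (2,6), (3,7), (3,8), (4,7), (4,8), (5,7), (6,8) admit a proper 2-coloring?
Yes. Partition: {1, 2, 7, 8}, {3, 4, 5, 6}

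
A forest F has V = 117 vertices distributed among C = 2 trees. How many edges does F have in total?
115 (Each of the 2 component trees on V_i vertices has V_i - 1 edges; summing gives V - C = 117 - 2 = 115)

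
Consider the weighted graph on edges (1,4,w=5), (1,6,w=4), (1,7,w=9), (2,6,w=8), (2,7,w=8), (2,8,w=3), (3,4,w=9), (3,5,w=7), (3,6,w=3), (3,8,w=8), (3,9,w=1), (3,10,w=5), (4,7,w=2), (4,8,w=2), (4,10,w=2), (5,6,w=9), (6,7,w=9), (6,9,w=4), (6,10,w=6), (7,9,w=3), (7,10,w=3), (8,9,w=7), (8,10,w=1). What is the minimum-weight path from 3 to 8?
6 (path: 3 -> 10 -> 8; weights 5 + 1 = 6)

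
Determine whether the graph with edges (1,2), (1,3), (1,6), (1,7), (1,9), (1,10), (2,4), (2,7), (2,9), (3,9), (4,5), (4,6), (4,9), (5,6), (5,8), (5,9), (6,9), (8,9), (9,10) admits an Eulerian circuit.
Yes (the graph is connected and all 10 vertices have even degree)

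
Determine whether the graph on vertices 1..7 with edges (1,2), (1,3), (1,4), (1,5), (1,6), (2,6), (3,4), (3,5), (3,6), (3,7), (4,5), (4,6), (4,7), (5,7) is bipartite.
No (odd cycle of length 3: 3 -> 1 -> 6 -> 3)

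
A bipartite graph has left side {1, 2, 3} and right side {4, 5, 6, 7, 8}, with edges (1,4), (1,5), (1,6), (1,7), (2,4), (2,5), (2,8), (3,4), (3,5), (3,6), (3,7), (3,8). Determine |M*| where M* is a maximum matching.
3 (matching: (1,7), (2,8), (3,6); upper bound min(|L|,|R|) = min(3,5) = 3)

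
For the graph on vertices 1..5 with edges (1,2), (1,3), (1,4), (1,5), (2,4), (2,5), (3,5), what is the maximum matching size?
2 (matching: (1,4), (2,5); upper bound floor(n/2) = floor(5/2) = 2)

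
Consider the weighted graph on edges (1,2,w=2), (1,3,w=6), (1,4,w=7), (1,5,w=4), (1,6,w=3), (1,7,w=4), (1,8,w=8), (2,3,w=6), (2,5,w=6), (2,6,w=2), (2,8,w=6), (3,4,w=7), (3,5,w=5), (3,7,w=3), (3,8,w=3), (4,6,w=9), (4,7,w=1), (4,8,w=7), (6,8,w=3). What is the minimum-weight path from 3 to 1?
6 (path: 3 -> 1; weights 6 = 6)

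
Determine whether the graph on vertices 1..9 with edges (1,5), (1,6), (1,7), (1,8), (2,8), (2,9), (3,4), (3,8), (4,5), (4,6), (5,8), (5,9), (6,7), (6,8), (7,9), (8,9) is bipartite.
No (odd cycle of length 3: 8 -> 1 -> 6 -> 8)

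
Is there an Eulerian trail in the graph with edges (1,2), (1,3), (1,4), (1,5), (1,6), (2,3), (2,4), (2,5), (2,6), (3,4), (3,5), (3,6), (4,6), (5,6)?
No (4 vertices have odd degree: {1, 2, 3, 6}; Eulerian path requires 0 or 2)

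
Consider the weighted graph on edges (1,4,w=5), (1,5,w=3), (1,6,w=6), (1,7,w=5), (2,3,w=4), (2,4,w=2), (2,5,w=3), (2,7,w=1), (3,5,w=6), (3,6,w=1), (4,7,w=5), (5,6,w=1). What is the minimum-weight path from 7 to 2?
1 (path: 7 -> 2; weights 1 = 1)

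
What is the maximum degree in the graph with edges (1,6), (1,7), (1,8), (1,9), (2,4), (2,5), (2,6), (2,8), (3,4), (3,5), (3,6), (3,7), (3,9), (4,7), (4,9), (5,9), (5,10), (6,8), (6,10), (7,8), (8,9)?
5 (attained at vertices 3, 6, 8, 9)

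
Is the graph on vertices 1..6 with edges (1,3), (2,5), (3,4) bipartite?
Yes. Partition: {1, 2, 4, 6}, {3, 5}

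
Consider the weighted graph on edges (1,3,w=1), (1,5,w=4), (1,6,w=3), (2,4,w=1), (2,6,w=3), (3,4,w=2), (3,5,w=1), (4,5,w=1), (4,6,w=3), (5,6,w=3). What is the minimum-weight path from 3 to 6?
4 (path: 3 -> 5 -> 6; weights 1 + 3 = 4)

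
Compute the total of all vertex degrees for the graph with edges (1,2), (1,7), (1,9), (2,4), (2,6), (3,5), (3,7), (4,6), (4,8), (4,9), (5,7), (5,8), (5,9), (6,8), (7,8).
30 (handshake: sum of degrees = 2|E| = 2 x 15 = 30)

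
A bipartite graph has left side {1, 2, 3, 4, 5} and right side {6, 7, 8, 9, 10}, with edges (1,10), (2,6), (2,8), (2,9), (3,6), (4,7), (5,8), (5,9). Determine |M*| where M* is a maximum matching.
5 (matching: (1,10), (2,9), (3,6), (4,7), (5,8); upper bound min(|L|,|R|) = min(5,5) = 5)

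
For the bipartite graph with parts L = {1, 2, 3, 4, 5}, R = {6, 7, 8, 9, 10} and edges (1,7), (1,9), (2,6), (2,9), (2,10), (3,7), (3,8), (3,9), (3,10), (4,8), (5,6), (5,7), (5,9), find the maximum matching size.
5 (matching: (1,9), (2,10), (3,7), (4,8), (5,6); upper bound min(|L|,|R|) = min(5,5) = 5)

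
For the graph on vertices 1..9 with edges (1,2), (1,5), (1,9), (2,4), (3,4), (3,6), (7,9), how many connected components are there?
2 (components: {1, 2, 3, 4, 5, 6, 7, 9}, {8})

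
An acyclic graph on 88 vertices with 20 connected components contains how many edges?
68 (Each of the 20 component trees on V_i vertices has V_i - 1 edges; summing gives V - C = 88 - 20 = 68)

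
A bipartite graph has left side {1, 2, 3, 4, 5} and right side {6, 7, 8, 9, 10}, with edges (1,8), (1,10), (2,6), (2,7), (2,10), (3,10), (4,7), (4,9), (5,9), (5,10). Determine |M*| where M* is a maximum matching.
5 (matching: (1,8), (2,6), (3,10), (4,7), (5,9); upper bound min(|L|,|R|) = min(5,5) = 5)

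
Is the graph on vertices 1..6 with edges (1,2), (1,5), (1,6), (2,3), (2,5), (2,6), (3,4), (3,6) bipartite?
No (odd cycle of length 3: 6 -> 1 -> 2 -> 6)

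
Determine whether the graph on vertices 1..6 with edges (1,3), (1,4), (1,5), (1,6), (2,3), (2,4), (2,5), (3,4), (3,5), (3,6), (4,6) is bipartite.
No (odd cycle of length 3: 4 -> 1 -> 6 -> 4)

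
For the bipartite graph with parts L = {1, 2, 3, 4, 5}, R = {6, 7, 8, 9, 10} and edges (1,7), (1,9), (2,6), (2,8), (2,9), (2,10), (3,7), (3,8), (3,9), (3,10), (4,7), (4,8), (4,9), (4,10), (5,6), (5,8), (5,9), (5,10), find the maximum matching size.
5 (matching: (1,9), (2,10), (3,8), (4,7), (5,6); upper bound min(|L|,|R|) = min(5,5) = 5)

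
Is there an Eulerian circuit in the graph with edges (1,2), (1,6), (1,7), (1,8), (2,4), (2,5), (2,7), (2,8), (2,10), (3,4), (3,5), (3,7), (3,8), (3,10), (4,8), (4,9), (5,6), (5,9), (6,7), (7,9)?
No (4 vertices have odd degree: {3, 6, 7, 9}; Eulerian circuit requires 0)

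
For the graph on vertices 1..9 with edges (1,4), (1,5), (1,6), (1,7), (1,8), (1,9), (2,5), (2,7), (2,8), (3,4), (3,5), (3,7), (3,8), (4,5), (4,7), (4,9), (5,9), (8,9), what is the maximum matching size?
4 (matching: (1,6), (2,5), (4,7), (8,9); upper bound floor(n/2) = floor(9/2) = 4)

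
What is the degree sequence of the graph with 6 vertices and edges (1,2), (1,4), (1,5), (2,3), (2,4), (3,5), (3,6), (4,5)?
[3, 3, 3, 3, 3, 1] (degrees: deg(1)=3, deg(2)=3, deg(3)=3, deg(4)=3, deg(5)=3, deg(6)=1)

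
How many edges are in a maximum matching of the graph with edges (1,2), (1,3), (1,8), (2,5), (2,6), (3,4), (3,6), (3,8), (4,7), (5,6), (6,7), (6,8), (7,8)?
4 (matching: (1,3), (2,5), (4,7), (6,8); upper bound floor(n/2) = floor(8/2) = 4)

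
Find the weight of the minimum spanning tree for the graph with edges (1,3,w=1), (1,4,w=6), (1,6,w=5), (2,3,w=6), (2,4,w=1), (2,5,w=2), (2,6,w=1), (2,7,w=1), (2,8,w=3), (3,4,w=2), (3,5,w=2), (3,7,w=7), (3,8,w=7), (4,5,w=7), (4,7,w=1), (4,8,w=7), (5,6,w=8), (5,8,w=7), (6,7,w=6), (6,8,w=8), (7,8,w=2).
10 (MST edges: (1,3,w=1), (2,4,w=1), (2,5,w=2), (2,6,w=1), (2,7,w=1), (3,4,w=2), (7,8,w=2); sum of weights 1 + 1 + 2 + 1 + 1 + 2 + 2 = 10)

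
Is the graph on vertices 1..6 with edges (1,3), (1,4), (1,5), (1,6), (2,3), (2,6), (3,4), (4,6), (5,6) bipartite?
No (odd cycle of length 3: 6 -> 1 -> 4 -> 6)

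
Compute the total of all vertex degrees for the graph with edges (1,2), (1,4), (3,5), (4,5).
8 (handshake: sum of degrees = 2|E| = 2 x 4 = 8)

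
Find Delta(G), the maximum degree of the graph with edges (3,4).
1 (attained at vertices 3, 4)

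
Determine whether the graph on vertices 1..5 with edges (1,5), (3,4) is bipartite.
Yes. Partition: {1, 2, 3}, {4, 5}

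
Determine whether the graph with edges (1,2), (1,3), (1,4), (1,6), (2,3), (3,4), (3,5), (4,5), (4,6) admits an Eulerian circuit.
Yes (the graph is connected and all 6 vertices have even degree)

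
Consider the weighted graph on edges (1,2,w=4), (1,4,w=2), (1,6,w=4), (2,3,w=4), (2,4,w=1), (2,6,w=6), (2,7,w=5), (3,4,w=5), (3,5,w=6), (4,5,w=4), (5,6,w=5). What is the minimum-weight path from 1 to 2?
3 (path: 1 -> 4 -> 2; weights 2 + 1 = 3)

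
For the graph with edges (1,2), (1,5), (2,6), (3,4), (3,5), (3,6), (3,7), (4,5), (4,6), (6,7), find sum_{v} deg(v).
20 (handshake: sum of degrees = 2|E| = 2 x 10 = 20)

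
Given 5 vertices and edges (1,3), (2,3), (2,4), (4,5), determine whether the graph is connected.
Yes (BFS from 1 visits [1, 3, 2, 4, 5] — all 5 vertices reached)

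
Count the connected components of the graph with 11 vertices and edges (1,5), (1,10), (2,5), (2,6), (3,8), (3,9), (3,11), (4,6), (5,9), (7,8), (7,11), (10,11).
1 (components: {1, 2, 3, 4, 5, 6, 7, 8, 9, 10, 11})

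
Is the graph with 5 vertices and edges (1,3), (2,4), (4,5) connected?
No, it has 2 components: {1, 3}, {2, 4, 5}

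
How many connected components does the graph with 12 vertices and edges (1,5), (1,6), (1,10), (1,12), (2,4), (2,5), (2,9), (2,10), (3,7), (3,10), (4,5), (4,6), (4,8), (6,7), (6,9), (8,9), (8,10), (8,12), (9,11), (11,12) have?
1 (components: {1, 2, 3, 4, 5, 6, 7, 8, 9, 10, 11, 12})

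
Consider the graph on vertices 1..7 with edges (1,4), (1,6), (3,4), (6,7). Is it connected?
No, it has 3 components: {1, 3, 4, 6, 7}, {2}, {5}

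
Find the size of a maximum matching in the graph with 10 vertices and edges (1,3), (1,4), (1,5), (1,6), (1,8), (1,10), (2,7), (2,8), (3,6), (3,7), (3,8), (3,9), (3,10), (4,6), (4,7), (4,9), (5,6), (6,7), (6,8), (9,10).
5 (matching: (1,10), (2,8), (3,9), (4,7), (5,6); upper bound floor(n/2) = floor(10/2) = 5)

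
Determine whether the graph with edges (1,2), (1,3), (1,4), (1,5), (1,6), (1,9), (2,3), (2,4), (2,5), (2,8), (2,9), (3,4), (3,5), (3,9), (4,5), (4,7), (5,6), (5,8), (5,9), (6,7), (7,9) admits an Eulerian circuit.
No (6 vertices have odd degree: {3, 4, 5, 6, 7, 9}; Eulerian circuit requires 0)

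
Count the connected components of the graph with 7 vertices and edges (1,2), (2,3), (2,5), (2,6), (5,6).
3 (components: {1, 2, 3, 5, 6}, {4}, {7})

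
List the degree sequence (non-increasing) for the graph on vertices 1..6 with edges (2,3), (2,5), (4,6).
[2, 1, 1, 1, 1, 0] (degrees: deg(1)=0, deg(2)=2, deg(3)=1, deg(4)=1, deg(5)=1, deg(6)=1)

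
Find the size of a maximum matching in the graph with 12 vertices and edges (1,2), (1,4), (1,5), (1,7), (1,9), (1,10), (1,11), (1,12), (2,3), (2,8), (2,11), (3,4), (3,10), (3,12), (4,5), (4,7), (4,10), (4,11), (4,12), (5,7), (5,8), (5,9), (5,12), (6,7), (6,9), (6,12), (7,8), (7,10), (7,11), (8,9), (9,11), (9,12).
6 (matching: (1,11), (2,8), (3,4), (5,12), (6,9), (7,10); upper bound floor(n/2) = floor(12/2) = 6)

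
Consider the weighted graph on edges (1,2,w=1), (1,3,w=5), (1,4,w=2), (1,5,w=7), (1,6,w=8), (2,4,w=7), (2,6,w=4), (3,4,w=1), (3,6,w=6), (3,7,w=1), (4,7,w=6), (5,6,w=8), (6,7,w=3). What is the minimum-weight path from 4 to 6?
5 (path: 4 -> 3 -> 7 -> 6; weights 1 + 1 + 3 = 5)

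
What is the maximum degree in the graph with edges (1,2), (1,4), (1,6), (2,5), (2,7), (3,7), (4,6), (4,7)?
3 (attained at vertices 1, 2, 4, 7)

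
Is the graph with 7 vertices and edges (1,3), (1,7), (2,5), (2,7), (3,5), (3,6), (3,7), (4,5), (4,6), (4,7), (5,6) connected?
Yes (BFS from 1 visits [1, 3, 7, 5, 6, 2, 4] — all 7 vertices reached)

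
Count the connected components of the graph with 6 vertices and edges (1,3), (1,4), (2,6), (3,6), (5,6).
1 (components: {1, 2, 3, 4, 5, 6})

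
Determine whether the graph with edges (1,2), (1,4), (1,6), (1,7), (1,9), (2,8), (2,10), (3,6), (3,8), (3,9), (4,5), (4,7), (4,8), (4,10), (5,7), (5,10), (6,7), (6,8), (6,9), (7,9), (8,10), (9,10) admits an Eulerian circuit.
No (10 vertices have odd degree: {1, 2, 3, 4, 5, 6, 7, 8, 9, 10}; Eulerian circuit requires 0)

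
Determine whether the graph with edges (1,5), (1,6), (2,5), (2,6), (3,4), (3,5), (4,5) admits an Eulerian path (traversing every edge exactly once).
Yes — and in fact it has an Eulerian circuit (the graph is connected and all 6 vertices have even degree)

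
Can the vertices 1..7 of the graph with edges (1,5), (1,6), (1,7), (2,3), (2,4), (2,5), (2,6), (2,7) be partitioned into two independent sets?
Yes. Partition: {1, 2}, {3, 4, 5, 6, 7}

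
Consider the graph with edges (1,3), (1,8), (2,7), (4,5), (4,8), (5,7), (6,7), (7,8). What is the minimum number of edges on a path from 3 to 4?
3 (path: 3 -> 1 -> 8 -> 4, 3 edges)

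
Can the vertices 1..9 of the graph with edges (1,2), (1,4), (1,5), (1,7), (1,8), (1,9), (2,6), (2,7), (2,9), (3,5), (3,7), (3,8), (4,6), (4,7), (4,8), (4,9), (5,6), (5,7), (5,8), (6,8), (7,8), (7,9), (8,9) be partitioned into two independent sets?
No (odd cycle of length 3: 2 -> 1 -> 7 -> 2)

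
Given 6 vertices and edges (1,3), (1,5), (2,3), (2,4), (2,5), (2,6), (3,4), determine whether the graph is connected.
Yes (BFS from 1 visits [1, 3, 5, 2, 4, 6] — all 6 vertices reached)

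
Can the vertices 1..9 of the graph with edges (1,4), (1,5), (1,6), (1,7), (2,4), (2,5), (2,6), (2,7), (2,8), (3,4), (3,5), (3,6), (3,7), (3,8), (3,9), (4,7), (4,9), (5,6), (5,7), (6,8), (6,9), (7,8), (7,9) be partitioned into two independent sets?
No (odd cycle of length 3: 6 -> 1 -> 5 -> 6)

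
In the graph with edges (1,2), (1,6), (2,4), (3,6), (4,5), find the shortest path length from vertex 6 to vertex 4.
3 (path: 6 -> 1 -> 2 -> 4, 3 edges)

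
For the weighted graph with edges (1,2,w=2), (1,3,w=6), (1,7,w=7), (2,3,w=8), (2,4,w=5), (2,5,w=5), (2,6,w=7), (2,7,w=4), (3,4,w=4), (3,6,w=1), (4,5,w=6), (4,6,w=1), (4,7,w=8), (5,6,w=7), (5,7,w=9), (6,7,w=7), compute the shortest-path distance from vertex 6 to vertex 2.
6 (path: 6 -> 4 -> 2; weights 1 + 5 = 6)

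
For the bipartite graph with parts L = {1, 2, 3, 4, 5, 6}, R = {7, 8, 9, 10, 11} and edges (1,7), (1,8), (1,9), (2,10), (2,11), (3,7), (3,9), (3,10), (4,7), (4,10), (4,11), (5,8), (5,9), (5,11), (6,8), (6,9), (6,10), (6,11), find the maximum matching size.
5 (matching: (1,9), (2,11), (3,10), (4,7), (5,8); upper bound min(|L|,|R|) = min(6,5) = 5)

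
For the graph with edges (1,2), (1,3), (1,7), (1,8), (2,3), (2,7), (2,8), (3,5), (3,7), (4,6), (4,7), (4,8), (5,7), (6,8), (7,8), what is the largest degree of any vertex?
6 (attained at vertex 7)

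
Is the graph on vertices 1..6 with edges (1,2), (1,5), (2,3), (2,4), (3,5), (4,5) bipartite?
Yes. Partition: {1, 3, 4, 6}, {2, 5}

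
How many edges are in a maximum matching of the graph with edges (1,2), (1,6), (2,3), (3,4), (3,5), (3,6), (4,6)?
3 (matching: (1,2), (3,5), (4,6); upper bound floor(n/2) = floor(6/2) = 3)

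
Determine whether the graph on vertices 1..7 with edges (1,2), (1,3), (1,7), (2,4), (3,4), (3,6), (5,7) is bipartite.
Yes. Partition: {1, 4, 5, 6}, {2, 3, 7}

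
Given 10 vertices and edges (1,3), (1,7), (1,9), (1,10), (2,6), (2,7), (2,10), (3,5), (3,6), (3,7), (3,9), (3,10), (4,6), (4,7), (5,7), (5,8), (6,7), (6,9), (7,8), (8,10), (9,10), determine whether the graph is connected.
Yes (BFS from 1 visits [1, 3, 7, 9, 10, 5, 6, 2, 4, 8] — all 10 vertices reached)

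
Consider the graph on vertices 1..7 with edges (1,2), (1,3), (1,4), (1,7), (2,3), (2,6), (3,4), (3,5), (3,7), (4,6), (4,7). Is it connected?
Yes (BFS from 1 visits [1, 2, 3, 4, 7, 6, 5] — all 7 vertices reached)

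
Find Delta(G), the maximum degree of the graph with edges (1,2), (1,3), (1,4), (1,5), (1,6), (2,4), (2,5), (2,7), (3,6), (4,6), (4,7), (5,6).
5 (attained at vertex 1)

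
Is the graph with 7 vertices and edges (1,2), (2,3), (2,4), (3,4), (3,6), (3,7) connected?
No, it has 2 components: {1, 2, 3, 4, 6, 7}, {5}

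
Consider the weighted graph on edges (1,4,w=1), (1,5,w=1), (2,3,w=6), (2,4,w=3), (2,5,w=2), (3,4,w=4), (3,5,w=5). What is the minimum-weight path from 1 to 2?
3 (path: 1 -> 5 -> 2; weights 1 + 2 = 3)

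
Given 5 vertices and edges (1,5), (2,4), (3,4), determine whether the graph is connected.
No, it has 2 components: {1, 5}, {2, 3, 4}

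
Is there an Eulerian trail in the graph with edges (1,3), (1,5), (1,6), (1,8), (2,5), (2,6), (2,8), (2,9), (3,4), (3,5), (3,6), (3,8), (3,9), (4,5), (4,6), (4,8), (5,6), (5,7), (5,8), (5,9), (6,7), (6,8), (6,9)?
Yes — and in fact it has an Eulerian circuit (the graph is connected and all 9 vertices have even degree)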